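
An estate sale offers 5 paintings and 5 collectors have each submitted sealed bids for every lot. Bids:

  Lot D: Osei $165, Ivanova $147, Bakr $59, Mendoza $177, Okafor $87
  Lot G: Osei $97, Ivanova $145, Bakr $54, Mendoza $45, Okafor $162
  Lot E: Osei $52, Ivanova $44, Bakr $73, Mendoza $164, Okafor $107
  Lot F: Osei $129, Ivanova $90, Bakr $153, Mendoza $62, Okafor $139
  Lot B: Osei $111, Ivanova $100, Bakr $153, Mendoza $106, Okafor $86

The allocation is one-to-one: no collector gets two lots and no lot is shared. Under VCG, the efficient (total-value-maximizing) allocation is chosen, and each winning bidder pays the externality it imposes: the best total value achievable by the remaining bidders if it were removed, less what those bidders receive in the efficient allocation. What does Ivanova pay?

Ivanova pays $23.

Efficient allocation: Osei→Lot D ($165), Ivanova→Lot G ($145), Bakr→Lot B ($153), Mendoza→Lot E ($164), Okafor→Lot F ($139); total welfare W = $766.
Ivanova receives Lot G at value $145, so the others get W − 145 = $621.
Without Ivanova: best allocation of the remaining 4 bidders over all 5 lots is Osei→Lot D ($165), Bakr→Lot F ($153), Mendoza→Lot E ($164), Okafor→Lot G ($162), total $644.
VCG payment = (others' best without Ivanova) − (others' welfare with Ivanova) = 644 − 621 = $23.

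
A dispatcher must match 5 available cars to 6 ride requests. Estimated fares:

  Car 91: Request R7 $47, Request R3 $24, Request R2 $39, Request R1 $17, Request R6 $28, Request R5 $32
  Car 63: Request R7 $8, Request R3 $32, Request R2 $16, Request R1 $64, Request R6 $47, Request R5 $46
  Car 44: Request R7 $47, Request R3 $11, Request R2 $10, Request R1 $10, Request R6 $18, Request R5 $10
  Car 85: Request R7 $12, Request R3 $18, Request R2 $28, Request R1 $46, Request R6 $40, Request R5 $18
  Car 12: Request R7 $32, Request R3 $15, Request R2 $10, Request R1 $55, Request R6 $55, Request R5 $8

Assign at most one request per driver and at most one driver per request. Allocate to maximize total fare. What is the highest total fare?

Maximum total: $233

Optimal: Car 91→Request R2 ($39), Car 63→Request R5 ($46), Car 44→Request R7 ($47), Car 85→Request R1 ($46), Car 12→Request R6 ($55) — total 39+46+47+46+55 = $233.
Row-greedy (each driver in turn takes its best remaining request) gives $172, worse by 61.
No other one-to-one assignment exceeds $233.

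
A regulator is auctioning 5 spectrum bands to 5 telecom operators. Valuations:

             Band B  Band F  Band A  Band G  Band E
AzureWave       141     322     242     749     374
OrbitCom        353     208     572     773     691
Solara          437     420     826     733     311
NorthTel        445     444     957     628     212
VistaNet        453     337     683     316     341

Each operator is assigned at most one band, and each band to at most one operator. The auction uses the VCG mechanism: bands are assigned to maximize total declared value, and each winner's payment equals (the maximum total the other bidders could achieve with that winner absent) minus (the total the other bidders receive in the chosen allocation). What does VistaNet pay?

VistaNet pays $17M.

Efficient allocation: AzureWave→Band G ($749M), OrbitCom→Band E ($691M), Solara→Band F ($420M), NorthTel→Band A ($957M), VistaNet→Band B ($453M); total welfare W = $3270M.
VistaNet receives Band B at value $453M, so the others get W − 453 = $2817M.
Without VistaNet: best allocation of the remaining 4 bidders over all 5 bands is AzureWave→Band G ($749M), OrbitCom→Band E ($691M), Solara→Band B ($437M), NorthTel→Band A ($957M), total $2834M.
VCG payment = (others' best without VistaNet) − (others' welfare with VistaNet) = 2834 − 2817 = $17M.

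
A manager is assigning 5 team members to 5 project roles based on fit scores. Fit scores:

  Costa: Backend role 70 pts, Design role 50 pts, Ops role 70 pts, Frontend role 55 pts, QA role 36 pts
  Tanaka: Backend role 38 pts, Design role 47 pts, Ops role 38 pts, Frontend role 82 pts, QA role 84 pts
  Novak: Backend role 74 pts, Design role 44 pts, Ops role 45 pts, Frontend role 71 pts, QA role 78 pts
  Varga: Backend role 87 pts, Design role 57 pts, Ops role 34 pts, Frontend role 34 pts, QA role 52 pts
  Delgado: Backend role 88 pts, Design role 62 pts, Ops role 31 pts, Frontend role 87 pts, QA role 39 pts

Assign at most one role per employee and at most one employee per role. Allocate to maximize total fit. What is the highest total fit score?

This is the linear assignment problem.
Optimal: Costa→Ops role (70 pts), Tanaka→Frontend role (82 pts), Novak→QA role (78 pts), Varga→Backend role (87 pts), Delgado→Design role (62 pts) — total 70+82+78+87+62 = 379 pts.
Column-greedy (each role in turn goes to its best remaining employee) gives 375 pts, worse by 4.
Next-best assignment: Costa→Ops role, Tanaka→Frontend role, Novak→QA role, Varga→Design role, Delgado→Backend role = 375 pts.
Every other assignment is strictly worse.

Max total: 379 pts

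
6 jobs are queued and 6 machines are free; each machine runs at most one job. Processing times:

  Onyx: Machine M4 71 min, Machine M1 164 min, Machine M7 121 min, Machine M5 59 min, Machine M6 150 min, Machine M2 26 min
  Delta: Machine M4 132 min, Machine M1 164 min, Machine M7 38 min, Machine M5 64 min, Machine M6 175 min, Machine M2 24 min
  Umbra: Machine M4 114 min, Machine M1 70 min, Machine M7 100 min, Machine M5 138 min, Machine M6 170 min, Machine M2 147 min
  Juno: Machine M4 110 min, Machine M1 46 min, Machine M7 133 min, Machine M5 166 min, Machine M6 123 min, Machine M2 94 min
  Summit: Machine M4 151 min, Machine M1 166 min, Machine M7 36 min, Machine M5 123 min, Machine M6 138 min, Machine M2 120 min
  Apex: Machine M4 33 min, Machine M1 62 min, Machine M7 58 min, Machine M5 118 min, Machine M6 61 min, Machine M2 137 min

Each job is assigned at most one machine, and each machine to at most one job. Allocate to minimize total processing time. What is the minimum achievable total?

Minimum total: 340 min

Optimal: Onyx→Machine M5 (59 min), Delta→Machine M2 (24 min), Umbra→Machine M4 (114 min), Juno→Machine M1 (46 min), Summit→Machine M7 (36 min), Apex→Machine M6 (61 min) — total 59+24+114+46+36+61 = 340 min.
Min-entry greedy (repeatedly take the single cheapest remaining cell) gives 368 min, worse by 28.
Next-best assignment: Onyx→Machine M5, Delta→Machine M2, Umbra→Machine M1, Juno→Machine M6, Summit→Machine M7, Apex→Machine M4 = 345 min.
Checked against all permutations: 340 min is optimal.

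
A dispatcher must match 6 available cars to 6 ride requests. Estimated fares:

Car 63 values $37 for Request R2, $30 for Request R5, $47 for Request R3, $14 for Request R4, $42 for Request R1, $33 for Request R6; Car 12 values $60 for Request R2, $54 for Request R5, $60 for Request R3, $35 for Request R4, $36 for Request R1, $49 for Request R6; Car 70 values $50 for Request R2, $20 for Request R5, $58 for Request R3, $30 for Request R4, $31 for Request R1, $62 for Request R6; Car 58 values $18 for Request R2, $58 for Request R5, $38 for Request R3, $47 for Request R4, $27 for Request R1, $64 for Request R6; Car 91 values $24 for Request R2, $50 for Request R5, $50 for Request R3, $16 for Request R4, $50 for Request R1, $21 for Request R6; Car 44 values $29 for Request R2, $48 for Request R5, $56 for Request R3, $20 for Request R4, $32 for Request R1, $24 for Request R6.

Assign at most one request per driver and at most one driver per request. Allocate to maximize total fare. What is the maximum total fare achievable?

Maximum total: $317

Optimal: Car 63→Request R1 ($42), Car 12→Request R2 ($60), Car 70→Request R6 ($62), Car 58→Request R4 ($47), Car 91→Request R5 ($50), Car 44→Request R3 ($56) — total 42+60+62+47+50+56 = $317.
Row-greedy (each driver in turn takes its best remaining request) gives $297, worse by 20.
Swapping Car 91↔Car 63 (Car 91→Request R1 $50, Car 63→Request R5 $30) loses 12.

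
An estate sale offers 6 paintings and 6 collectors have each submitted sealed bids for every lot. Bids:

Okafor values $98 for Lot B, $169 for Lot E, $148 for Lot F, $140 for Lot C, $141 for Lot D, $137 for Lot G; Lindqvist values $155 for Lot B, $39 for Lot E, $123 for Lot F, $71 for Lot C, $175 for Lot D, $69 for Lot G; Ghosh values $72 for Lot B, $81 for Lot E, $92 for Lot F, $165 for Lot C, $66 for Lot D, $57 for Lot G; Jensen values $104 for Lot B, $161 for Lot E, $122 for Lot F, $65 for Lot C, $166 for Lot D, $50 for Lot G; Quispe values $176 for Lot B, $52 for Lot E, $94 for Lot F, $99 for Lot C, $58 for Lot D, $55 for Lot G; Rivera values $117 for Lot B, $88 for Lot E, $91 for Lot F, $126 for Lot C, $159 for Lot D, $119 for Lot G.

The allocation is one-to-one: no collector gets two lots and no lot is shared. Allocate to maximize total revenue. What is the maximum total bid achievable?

Optimal: Okafor→Lot F ($148), Lindqvist→Lot D ($175), Ghosh→Lot C ($165), Jensen→Lot E ($161), Quispe→Lot B ($176), Rivera→Lot G ($119) — total 148+175+165+161+176+119 = $944.
Max-entry greedy (repeatedly take the single best remaining cell) gives $926, worse by 18.

Max total: $944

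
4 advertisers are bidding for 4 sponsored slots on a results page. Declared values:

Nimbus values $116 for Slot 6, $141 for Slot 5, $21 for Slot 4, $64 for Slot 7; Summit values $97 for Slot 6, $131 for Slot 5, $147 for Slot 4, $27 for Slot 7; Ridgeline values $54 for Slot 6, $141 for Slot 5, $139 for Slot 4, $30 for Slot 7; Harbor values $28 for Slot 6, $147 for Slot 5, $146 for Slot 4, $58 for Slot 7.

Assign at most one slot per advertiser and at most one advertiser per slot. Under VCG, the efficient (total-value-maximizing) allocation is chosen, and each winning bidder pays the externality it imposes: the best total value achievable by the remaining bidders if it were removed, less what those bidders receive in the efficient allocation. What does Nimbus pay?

Efficient allocation: Nimbus→Slot 6 ($116), Summit→Slot 4 ($147), Ridgeline→Slot 5 ($141), Harbor→Slot 7 ($58); total welfare W = $462.
Nimbus receives Slot 6 at value $116, so the others get W − 116 = $346.
Without Nimbus: best allocation of the remaining 3 bidders over all 4 slots is Summit→Slot 6 ($97), Ridgeline→Slot 5 ($141), Harbor→Slot 4 ($146), total $384.
VCG payment = (others' best without Nimbus) − (others' welfare with Nimbus) = 384 − 346 = $38.

Nimbus pays $38.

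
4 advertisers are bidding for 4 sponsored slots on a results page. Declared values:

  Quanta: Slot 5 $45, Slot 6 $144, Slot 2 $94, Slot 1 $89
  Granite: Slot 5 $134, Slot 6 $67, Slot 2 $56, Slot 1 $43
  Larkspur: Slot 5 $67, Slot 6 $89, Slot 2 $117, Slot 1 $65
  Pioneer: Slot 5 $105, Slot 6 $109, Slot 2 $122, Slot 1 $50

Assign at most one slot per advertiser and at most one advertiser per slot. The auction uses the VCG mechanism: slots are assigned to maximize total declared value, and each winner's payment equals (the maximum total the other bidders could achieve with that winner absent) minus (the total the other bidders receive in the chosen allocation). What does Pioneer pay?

Pioneer pays $52.

Efficient allocation: Quanta→Slot 6 ($144), Granite→Slot 5 ($134), Larkspur→Slot 1 ($65), Pioneer→Slot 2 ($122); total welfare W = $465.
Pioneer receives Slot 2 at value $122, so the others get W − 122 = $343.
Without Pioneer: best allocation of the remaining 3 bidders over all 4 slots is Quanta→Slot 6 ($144), Granite→Slot 5 ($134), Larkspur→Slot 2 ($117), total $395.
VCG payment = (others' best without Pioneer) − (others' welfare with Pioneer) = 395 − 343 = $52.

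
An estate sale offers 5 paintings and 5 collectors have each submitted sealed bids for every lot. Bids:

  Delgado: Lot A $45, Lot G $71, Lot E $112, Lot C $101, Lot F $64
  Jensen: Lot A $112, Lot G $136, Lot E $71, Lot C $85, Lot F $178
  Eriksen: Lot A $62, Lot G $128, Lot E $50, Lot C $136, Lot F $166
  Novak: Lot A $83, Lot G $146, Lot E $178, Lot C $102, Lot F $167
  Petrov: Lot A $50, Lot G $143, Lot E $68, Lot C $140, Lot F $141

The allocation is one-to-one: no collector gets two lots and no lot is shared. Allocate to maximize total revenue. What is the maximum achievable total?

Max total: $700

This is the linear assignment problem.
Optimal: Delgado→Lot C ($101), Jensen→Lot A ($112), Eriksen→Lot F ($166), Novak→Lot E ($178), Petrov→Lot G ($143) — total 101+112+166+178+143 = $700.
Max-entry greedy (repeatedly take the single best remaining cell) gives $680, worse by 20.
Checked against all permutations: $700 is optimal.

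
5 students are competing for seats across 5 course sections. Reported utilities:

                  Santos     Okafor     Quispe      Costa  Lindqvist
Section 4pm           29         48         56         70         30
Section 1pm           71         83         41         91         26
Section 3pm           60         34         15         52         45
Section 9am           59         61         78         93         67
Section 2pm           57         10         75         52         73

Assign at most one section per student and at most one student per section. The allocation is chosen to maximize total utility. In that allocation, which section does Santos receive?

Optimal: Santos→Section 3pm (60 points), Okafor→Section 1pm (83 points), Quispe→Section 4pm (56 points), Costa→Section 9am (93 points), Lindqvist→Section 2pm (73 points) — total 60+83+56+93+73 = 365 points.
Row-greedy (each student in turn takes its best remaining section) gives 322 points, worse by 43.
Swapping Lindqvist↔Santos (Lindqvist→Section 3pm 45 points, Santos→Section 2pm 57 points) loses 31.
Santos's own top section is Section 1pm (71 points), but forcing Santos→Section 1pm and reassigning the rest optimally gives only 332 points — worse by 33.

Santos receives Section 3pm.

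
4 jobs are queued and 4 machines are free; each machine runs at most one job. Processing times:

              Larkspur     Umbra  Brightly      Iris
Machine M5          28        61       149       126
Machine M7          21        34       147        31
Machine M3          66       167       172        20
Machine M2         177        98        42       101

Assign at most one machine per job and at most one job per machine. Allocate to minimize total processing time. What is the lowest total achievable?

Minimum total: 124 min

This is a one-to-one assignment (minimum-cost bipartite matching).
Optimal: Larkspur→Machine M5 (28 min), Umbra→Machine M7 (34 min), Brightly→Machine M2 (42 min), Iris→Machine M3 (20 min) — total 28+34+42+20 = 124 min.
Min-entry greedy (repeatedly take the single cheapest remaining cell) gives 144 min, worse by 20.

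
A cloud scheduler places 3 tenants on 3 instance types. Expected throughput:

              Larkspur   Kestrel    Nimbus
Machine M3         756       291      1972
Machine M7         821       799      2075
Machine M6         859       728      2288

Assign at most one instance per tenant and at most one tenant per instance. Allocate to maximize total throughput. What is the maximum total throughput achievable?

Maximum total: 3843 ops/s

Optimal: Larkspur→Machine M3 (756 ops/s), Kestrel→Machine M7 (799 ops/s), Nimbus→Machine M6 (2288 ops/s) — total 756+799+2288 = 3843 ops/s.
Max-entry greedy (repeatedly take the single best remaining cell) gives 3400 ops/s, worse by 443.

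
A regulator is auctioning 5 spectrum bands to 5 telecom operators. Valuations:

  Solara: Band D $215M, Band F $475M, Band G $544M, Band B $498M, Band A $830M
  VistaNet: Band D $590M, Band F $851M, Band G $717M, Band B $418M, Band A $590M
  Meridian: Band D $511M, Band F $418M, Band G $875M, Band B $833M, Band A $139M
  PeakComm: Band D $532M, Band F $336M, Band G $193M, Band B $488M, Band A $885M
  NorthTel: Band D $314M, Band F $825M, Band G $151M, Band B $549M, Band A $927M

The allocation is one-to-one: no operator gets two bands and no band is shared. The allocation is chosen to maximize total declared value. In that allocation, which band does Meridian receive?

Meridian receives Band B.

This is the linear assignment problem.
Optimal: Solara→Band A ($830M), VistaNet→Band G ($717M), Meridian→Band B ($833M), PeakComm→Band D ($532M), NorthTel→Band F ($825M) — total 830+717+833+532+825 = $3737M.
Row-greedy (each operator in turn takes its best remaining band) gives $3637M, worse by 100.
Swapping VistaNet↔Meridian (VistaNet→Band B $418M, Meridian→Band G $875M) loses 257.
Checked against all permutations: $3737M is optimal.
Meridian's own top band is Band G ($875M), but forcing Meridian→Band G and reassigning the rest optimally gives only $3683M — worse by 54.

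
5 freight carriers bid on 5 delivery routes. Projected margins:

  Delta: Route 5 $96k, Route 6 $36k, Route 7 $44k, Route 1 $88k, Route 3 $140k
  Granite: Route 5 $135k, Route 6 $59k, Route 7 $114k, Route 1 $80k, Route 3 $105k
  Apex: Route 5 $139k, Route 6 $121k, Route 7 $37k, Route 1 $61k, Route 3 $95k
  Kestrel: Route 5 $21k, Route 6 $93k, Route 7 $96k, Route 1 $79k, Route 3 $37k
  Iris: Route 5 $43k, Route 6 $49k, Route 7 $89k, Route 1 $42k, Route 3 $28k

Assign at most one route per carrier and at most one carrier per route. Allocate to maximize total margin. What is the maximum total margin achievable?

Maximum total: $564k

Optimal: Delta→Route 3 ($140k), Granite→Route 5 ($135k), Apex→Route 6 ($121k), Kestrel→Route 1 ($79k), Iris→Route 7 ($89k) — total 140+135+121+79+89 = $564k.
Column-greedy (each route in turn goes to its best remaining carrier) gives $462k, worse by 102.
Next-best assignment: Delta→Route 3, Granite→Route 1, Apex→Route 5, Kestrel→Route 6, Iris→Route 7 = $541k.
Swapping Iris↔Granite (Iris→Route 5 $43k, Granite→Route 7 $114k) loses 67.
Checked against all permutations: $564k is optimal.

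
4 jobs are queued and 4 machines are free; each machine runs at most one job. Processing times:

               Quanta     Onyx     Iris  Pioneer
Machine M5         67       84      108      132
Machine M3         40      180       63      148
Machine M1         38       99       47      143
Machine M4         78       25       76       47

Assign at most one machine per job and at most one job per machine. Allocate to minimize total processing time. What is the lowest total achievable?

Optimal: Quanta→Machine M3 (40 min), Onyx→Machine M5 (84 min), Iris→Machine M1 (47 min), Pioneer→Machine M4 (47 min) — total 40+84+47+47 = 218 min.
Column-greedy (each machine in turn goes to its cheapest remaining job) gives 276 min, worse by 58.

Minimum total: 218 min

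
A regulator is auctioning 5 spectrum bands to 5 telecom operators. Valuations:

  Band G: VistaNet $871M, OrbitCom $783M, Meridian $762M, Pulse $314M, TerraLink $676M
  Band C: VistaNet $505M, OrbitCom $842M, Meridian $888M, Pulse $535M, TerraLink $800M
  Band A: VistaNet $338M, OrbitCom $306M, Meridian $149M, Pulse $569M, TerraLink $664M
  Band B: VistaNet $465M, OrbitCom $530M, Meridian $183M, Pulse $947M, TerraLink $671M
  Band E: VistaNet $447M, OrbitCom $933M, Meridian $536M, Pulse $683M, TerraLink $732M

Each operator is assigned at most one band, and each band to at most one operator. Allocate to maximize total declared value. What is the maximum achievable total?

Maximum total: $4303M

Optimal: VistaNet→Band G ($871M), OrbitCom→Band E ($933M), Meridian→Band C ($888M), Pulse→Band B ($947M), TerraLink→Band A ($664M) — total 871+933+888+947+664 = $4303M.
Next-best assignment: VistaNet→Band G, OrbitCom→Band E, Meridian→Band C, Pulse→Band A, TerraLink→Band B = $3932M.
Swapping VistaNet↔Pulse (VistaNet→Band B $465M, Pulse→Band G $314M) loses 1039.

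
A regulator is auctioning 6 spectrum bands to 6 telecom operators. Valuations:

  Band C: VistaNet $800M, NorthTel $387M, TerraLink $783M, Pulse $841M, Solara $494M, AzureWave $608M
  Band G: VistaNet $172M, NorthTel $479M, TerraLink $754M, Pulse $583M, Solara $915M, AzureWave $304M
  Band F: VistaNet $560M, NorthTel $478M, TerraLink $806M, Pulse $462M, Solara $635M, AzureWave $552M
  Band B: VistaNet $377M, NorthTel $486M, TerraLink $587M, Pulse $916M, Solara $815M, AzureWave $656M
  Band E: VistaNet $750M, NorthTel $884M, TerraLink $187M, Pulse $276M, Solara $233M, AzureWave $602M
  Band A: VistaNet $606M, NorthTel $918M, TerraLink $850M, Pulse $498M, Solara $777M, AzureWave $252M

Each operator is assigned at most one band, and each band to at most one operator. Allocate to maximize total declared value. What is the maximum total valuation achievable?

Max total: $4957M

Treat this as an assignment problem: match each operator to one band.
Optimal: VistaNet→Band C ($800M), NorthTel→Band A ($918M), TerraLink→Band F ($806M), Pulse→Band B ($916M), Solara→Band G ($915M), AzureWave→Band E ($602M) — total 800+918+806+916+915+602 = $4957M.
Column-greedy (each band in turn goes to its best remaining operator) gives $4708M, worse by 249.
Checked against all permutations: $4957M is optimal.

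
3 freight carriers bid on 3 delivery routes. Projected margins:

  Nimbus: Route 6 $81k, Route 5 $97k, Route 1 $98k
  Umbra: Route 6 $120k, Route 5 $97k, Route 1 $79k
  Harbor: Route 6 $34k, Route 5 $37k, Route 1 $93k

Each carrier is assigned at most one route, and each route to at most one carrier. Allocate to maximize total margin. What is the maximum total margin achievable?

Max total: $310k

Optimal: Nimbus→Route 5 ($97k), Umbra→Route 6 ($120k), Harbor→Route 1 ($93k) — total 97+120+93 = $310k.
Row-greedy (each carrier in turn takes its best remaining route) gives $255k, worse by 55.
Next-best assignment: Nimbus→Route 6, Umbra→Route 5, Harbor→Route 1 = $271k.
Swapping Nimbus↔Harbor (Nimbus→Route 1 $98k, Harbor→Route 5 $37k) loses 55.
Every other assignment is strictly worse.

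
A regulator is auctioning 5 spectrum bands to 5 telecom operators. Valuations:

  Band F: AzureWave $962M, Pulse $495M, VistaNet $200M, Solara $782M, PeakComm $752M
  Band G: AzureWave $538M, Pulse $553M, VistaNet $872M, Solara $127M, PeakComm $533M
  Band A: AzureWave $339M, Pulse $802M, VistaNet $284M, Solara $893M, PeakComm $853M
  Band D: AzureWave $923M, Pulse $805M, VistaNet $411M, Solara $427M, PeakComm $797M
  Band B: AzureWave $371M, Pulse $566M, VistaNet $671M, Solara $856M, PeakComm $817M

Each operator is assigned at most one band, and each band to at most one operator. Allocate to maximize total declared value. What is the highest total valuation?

Maximum total: $4349M

Optimal: AzureWave→Band F ($962M), Pulse→Band D ($805M), VistaNet→Band G ($872M), Solara→Band A ($893M), PeakComm→Band B ($817M) — total 962+805+872+893+817 = $4349M.
Next-best assignment: AzureWave→Band F, Pulse→Band D, VistaNet→Band G, Solara→Band B, PeakComm→Band A = $4348M.
No other one-to-one assignment exceeds $4349M.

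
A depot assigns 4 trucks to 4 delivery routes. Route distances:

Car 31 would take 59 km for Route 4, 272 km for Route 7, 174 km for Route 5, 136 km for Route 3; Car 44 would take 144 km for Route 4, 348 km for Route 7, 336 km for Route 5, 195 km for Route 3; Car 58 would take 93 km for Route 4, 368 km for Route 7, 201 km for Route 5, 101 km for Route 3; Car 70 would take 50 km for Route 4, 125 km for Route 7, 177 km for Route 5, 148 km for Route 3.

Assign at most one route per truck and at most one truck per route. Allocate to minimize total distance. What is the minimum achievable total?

This is the linear assignment problem.
Optimal: Car 31→Route 5 (174 km), Car 44→Route 4 (144 km), Car 58→Route 3 (101 km), Car 70→Route 7 (125 km) — total 174+144+101+125 = 544 km.
Row-greedy (each truck in turn takes its cheapest remaining route) gives 580 km, worse by 36.

Min total: 544 km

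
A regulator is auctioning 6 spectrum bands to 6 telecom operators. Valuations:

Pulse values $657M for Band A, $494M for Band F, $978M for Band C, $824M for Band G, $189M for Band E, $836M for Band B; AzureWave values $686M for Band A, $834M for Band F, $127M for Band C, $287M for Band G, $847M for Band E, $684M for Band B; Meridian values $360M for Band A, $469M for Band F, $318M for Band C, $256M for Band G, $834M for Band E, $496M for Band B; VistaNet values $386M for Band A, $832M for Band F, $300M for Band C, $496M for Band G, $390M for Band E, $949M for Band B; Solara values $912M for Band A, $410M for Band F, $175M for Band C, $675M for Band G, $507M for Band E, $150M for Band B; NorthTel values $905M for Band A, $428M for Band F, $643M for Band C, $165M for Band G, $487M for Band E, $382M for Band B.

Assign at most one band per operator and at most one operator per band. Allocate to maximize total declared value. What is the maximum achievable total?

Maximum total: $5175M

Optimal: Pulse→Band C ($978M), AzureWave→Band F ($834M), Meridian→Band E ($834M), VistaNet→Band B ($949M), Solara→Band G ($675M), NorthTel→Band A ($905M) — total 978+834+834+949+675+905 = $5175M.
Column-greedy (each band in turn goes to its best remaining operator) gives $4436M, worse by 739.
Next-best assignment: Pulse→Band G, AzureWave→Band F, Meridian→Band E, VistaNet→Band B, Solara→Band A, NorthTel→Band C = $4996M.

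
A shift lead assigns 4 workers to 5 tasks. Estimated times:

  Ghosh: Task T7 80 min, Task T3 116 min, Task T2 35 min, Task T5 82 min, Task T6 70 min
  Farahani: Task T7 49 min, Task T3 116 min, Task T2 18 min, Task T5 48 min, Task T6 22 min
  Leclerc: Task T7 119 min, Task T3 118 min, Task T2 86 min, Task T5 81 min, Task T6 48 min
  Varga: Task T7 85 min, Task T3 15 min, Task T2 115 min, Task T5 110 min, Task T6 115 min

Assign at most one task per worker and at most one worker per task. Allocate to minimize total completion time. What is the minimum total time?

Optimal: Ghosh→Task T2 (35 min), Farahani→Task T5 (48 min), Leclerc→Task T6 (48 min), Varga→Task T3 (15 min) — total 35+48+48+15 = 146 min.
Row-greedy (each worker in turn takes its cheapest remaining task) gives 153 min, worse by 7.
No other one-to-one assignment undercuts 146 min.

Minimum total: 146 min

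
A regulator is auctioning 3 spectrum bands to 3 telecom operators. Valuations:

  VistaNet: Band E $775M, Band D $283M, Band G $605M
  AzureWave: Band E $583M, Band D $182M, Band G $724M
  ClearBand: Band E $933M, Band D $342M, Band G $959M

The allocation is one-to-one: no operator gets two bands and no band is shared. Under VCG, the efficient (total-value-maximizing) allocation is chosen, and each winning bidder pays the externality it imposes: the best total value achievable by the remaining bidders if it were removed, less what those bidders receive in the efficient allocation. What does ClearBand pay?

Efficient allocation: VistaNet→Band D ($283M), AzureWave→Band G ($724M), ClearBand→Band E ($933M); total welfare W = $1940M.
ClearBand receives Band E at value $933M, so the others get W − 933 = $1007M.
Without ClearBand: best allocation of the remaining 2 bidders over all 3 bands is VistaNet→Band E ($775M), AzureWave→Band G ($724M), total $1499M.
VCG payment = (others' best without ClearBand) − (others' welfare with ClearBand) = 1499 − 1007 = $492M.

ClearBand pays $492M.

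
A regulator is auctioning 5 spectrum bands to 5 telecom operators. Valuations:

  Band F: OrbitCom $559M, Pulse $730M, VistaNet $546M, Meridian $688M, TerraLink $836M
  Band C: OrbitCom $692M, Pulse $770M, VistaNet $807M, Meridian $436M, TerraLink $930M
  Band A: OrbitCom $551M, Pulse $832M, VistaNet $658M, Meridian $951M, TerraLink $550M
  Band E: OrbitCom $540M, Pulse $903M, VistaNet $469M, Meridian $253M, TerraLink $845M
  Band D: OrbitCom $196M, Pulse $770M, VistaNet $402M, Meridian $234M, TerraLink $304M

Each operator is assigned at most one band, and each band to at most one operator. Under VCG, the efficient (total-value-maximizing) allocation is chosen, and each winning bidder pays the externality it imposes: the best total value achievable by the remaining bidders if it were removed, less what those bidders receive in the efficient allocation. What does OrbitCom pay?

Efficient allocation: OrbitCom→Band F ($559M), Pulse→Band D ($770M), VistaNet→Band C ($807M), Meridian→Band A ($951M), TerraLink→Band E ($845M); total welfare W = $3932M.
OrbitCom receives Band F at value $559M, so the others get W − 559 = $3373M.
Without OrbitCom: best allocation of the remaining 4 bidders over all 5 bands is Pulse→Band E ($903M), VistaNet→Band C ($807M), Meridian→Band A ($951M), TerraLink→Band F ($836M), total $3497M.
VCG payment = (others' best without OrbitCom) − (others' welfare with OrbitCom) = 3497 − 3373 = $124M.

OrbitCom pays $124M.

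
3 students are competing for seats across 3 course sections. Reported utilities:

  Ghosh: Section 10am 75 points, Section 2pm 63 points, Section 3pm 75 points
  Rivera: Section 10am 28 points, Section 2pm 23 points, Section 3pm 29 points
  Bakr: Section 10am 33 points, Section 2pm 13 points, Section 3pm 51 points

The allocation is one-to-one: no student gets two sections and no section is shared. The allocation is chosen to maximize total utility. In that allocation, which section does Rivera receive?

Optimal: Ghosh→Section 10am (75 points), Rivera→Section 2pm (23 points), Bakr→Section 3pm (51 points) — total 75+23+51 = 149 points.
Row-greedy (each student in turn takes its best remaining section) gives 117 points, worse by 32.
No other one-to-one assignment exceeds 149 points.
Rivera's own top section is Section 3pm (29 points), but forcing Rivera→Section 3pm and reassigning the rest optimally gives only 125 points — worse by 24.

Rivera receives Section 2pm.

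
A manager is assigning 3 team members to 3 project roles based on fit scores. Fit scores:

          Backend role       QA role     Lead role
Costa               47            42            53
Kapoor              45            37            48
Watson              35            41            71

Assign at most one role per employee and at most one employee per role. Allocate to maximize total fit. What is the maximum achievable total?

Max total: 158 pts

Optimal: Costa→QA role (42 pts), Kapoor→Backend role (45 pts), Watson→Lead role (71 pts) — total 42+45+71 = 158 pts.
Row-greedy (each employee in turn takes its best remaining role) gives 139 pts, worse by 19.
Swapping Watson↔Costa (Watson→QA role 41 pts, Costa→Lead role 53 pts) loses 19.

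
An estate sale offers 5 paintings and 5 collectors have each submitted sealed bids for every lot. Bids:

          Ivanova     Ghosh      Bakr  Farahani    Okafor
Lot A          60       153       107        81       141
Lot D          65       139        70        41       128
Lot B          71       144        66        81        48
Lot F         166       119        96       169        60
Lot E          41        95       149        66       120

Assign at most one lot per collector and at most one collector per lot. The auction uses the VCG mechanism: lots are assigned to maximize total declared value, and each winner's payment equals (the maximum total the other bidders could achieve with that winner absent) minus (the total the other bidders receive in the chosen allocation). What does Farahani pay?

Efficient allocation: Ivanova→Lot F ($166), Ghosh→Lot A ($153), Bakr→Lot E ($149), Farahani→Lot B ($81), Okafor→Lot D ($128); total welfare W = $677.
Farahani receives Lot B at value $81, so the others get W − 81 = $596.
Without Farahani: best allocation of the remaining 4 bidders over all 5 lots is Ivanova→Lot F ($166), Ghosh→Lot B ($144), Bakr→Lot E ($149), Okafor→Lot A ($141), total $600.
VCG payment = (others' best without Farahani) − (others' welfare with Farahani) = 600 − 596 = $4.

Farahani pays $4.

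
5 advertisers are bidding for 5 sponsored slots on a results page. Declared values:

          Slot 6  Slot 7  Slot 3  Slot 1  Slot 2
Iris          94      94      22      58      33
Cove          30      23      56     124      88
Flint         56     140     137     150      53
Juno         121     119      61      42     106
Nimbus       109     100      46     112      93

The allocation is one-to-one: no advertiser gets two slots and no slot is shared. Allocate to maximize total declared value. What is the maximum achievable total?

Max total: $570

This is a one-to-one assignment (maximum-weight bipartite matching).
Optimal: Iris→Slot 7 ($94), Cove→Slot 1 ($124), Flint→Slot 3 ($137), Juno→Slot 2 ($106), Nimbus→Slot 6 ($109) — total 94+124+137+106+109 = $570.
Row-greedy (each advertiser in turn takes its best remaining slot) gives $510, worse by 60.
Next-best assignment: Iris→Slot 7, Cove→Slot 1, Flint→Slot 3, Juno→Slot 6, Nimbus→Slot 2 = $569.
Swapping Flint↔Iris (Flint→Slot 7 $140, Iris→Slot 3 $22) loses 69.
Checked against all permutations: $570 is optimal.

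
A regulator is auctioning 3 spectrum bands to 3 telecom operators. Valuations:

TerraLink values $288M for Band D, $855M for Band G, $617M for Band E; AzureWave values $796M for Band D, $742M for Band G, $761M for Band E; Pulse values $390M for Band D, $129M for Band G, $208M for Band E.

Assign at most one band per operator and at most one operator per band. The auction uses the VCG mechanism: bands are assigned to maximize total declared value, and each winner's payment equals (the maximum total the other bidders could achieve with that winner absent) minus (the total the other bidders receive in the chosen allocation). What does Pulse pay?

Efficient allocation: TerraLink→Band G ($855M), AzureWave→Band E ($761M), Pulse→Band D ($390M); total welfare W = $2006M.
Pulse receives Band D at value $390M, so the others get W − 390 = $1616M.
Without Pulse: best allocation of the remaining 2 bidders over all 3 bands is TerraLink→Band G ($855M), AzureWave→Band D ($796M), total $1651M.
VCG payment = (others' best without Pulse) − (others' welfare with Pulse) = 1651 − 1616 = $35M.

Pulse pays $35M.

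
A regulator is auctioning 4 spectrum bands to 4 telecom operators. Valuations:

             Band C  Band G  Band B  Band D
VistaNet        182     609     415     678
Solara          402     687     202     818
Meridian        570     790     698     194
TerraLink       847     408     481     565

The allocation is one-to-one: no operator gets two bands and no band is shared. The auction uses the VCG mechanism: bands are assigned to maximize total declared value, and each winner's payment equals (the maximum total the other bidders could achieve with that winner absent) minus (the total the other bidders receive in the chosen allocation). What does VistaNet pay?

VistaNet pays $92M.

Efficient allocation: VistaNet→Band G ($609M), Solara→Band D ($818M), Meridian→Band B ($698M), TerraLink→Band C ($847M); total welfare W = $2972M.
VistaNet receives Band G at value $609M, so the others get W − 609 = $2363M.
Without VistaNet: best allocation of the remaining 3 bidders over all 4 bands is Solara→Band D ($818M), Meridian→Band G ($790M), TerraLink→Band C ($847M), total $2455M.
VCG payment = (others' best without VistaNet) − (others' welfare with VistaNet) = 2455 − 2363 = $92M.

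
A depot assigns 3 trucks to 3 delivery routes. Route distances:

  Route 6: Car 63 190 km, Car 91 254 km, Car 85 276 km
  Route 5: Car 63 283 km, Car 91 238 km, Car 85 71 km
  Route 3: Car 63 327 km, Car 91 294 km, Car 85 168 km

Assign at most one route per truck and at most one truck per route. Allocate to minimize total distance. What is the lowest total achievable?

Minimum total: 555 km

This is the linear assignment problem.
Optimal: Car 63→Route 6 (190 km), Car 91→Route 3 (294 km), Car 85→Route 5 (71 km) — total 190+294+71 = 555 km.
Row-greedy (each truck in turn takes its cheapest remaining route) gives 596 km, worse by 41.
Checked against all permutations: 555 km is optimal.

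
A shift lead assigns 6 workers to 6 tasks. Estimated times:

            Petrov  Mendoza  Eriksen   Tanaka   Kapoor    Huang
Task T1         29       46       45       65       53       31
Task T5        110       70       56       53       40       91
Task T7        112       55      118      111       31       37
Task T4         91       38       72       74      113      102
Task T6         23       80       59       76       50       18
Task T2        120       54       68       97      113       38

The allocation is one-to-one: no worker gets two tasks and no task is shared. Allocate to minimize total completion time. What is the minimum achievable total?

Minimum total: 228 min

This is the linear assignment problem.
Optimal: Petrov→Task T6 (23 min), Mendoza→Task T4 (38 min), Eriksen→Task T1 (45 min), Tanaka→Task T5 (53 min), Kapoor→Task T7 (31 min), Huang→Task T2 (38 min) — total 23+38+45+53+31+38 = 228 min.
Checked against all permutations: 228 min is optimal.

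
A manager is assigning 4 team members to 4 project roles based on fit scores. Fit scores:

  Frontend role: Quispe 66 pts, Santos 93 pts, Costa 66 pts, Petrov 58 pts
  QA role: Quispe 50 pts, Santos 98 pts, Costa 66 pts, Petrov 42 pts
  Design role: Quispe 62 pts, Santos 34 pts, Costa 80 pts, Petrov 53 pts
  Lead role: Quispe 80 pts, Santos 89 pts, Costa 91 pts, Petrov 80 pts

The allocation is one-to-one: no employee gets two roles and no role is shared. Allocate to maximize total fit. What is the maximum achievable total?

Optimal: Quispe→Frontend role (66 pts), Santos→QA role (98 pts), Costa→Design role (80 pts), Petrov→Lead role (80 pts) — total 66+98+80+80 = 324 pts.
Row-greedy (each employee in turn takes its best remaining role) gives 316 pts, worse by 8.

Max total: 324 pts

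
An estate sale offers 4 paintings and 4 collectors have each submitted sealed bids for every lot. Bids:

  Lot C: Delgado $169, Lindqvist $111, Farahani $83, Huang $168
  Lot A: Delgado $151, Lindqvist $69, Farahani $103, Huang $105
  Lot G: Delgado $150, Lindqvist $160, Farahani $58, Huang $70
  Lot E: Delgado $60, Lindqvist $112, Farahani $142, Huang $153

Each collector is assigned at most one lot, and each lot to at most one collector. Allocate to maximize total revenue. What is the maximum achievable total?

This is the linear assignment problem.
Optimal: Delgado→Lot A ($151), Lindqvist→Lot G ($160), Farahani→Lot E ($142), Huang→Lot C ($168) — total 151+160+142+168 = $621.
Column-greedy (each lot in turn goes to its best remaining collector) gives $576, worse by 45.
Next-best assignment: Delgado→Lot C, Lindqvist→Lot G, Farahani→Lot A, Huang→Lot E = $585.
Every other assignment is strictly worse.

Max total: $621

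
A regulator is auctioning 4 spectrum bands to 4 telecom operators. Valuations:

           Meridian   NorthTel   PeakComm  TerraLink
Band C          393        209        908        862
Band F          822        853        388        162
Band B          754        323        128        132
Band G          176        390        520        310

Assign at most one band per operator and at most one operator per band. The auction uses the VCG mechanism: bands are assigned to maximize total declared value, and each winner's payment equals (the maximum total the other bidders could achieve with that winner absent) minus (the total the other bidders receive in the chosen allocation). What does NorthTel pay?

NorthTel pays $68M.

Efficient allocation: Meridian→Band B ($754M), NorthTel→Band F ($853M), PeakComm→Band G ($520M), TerraLink→Band C ($862M); total welfare W = $2989M.
NorthTel receives Band F at value $853M, so the others get W − 853 = $2136M.
Without NorthTel: best allocation of the remaining 3 bidders over all 4 bands is Meridian→Band F ($822M), PeakComm→Band G ($520M), TerraLink→Band C ($862M), total $2204M.
VCG payment = (others' best without NorthTel) − (others' welfare with NorthTel) = 2204 − 2136 = $68M.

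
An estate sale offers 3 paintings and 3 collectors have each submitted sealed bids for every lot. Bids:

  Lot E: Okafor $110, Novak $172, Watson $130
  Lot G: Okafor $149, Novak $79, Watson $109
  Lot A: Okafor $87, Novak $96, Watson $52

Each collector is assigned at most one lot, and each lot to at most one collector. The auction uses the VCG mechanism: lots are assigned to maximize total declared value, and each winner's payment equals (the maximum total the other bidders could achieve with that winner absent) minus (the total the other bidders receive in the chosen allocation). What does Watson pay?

Efficient allocation: Okafor→Lot G ($149), Novak→Lot A ($96), Watson→Lot E ($130); total welfare W = $375.
Watson receives Lot E at value $130, so the others get W − 130 = $245.
Without Watson: best allocation of the remaining 2 bidders over all 3 lots is Okafor→Lot G ($149), Novak→Lot E ($172), total $321.
VCG payment = (others' best without Watson) − (others' welfare with Watson) = 321 − 245 = $76.

Watson pays $76.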